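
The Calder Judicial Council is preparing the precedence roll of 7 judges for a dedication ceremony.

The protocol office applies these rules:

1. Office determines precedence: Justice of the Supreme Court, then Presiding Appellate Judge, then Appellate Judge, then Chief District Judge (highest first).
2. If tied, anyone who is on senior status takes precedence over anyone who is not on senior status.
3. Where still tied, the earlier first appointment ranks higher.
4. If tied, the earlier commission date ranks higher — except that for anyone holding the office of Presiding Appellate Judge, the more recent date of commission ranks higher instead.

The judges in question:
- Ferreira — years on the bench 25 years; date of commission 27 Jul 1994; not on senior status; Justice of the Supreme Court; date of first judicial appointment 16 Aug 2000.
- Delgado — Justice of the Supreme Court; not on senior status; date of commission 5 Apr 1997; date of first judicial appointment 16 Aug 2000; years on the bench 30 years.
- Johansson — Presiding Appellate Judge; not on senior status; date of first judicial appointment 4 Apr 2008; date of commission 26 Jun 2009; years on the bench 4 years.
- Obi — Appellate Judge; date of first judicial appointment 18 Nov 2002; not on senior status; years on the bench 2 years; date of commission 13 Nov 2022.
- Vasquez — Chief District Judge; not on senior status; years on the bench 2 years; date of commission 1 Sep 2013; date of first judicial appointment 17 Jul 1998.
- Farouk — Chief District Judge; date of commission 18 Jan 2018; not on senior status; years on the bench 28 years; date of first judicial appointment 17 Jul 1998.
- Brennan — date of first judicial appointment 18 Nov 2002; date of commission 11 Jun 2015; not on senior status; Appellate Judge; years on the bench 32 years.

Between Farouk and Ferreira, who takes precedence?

Ferreira

By office: Ferreira and Delgado (Justice of the Supreme Court); then Johansson (Presiding Appellate Judge); then Brennan and Obi (Appellate Judge); then Vasquez and Farouk (Chief District Judge).
Ferreira and Delgado are each not on senior status, so the next rule applies.
Ferreira and Delgado both have date of first judicial appointment 16 Aug 2000, so the next rule applies.
Among Ferreira and Delgado, by date of commission (earlier first): Ferreira (27 Jul 1994) before Delgado (5 Apr 1997).
Brennan and Obi are each not on senior status, so the next rule applies.
Brennan and Obi both have date of first judicial appointment 18 Nov 2002, so the next rule applies.
Among Brennan and Obi, by date of commission (earlier first): Brennan (11 Jun 2015) before Obi (13 Nov 2022).
Vasquez and Farouk are each not on senior status, so the next rule applies.
Vasquez and Farouk both have date of first judicial appointment 17 Jul 1998, so the next rule applies.
Among Vasquez and Farouk, by date of commission (earlier first): Vasquez (1 Sep 2013) before Farouk (18 Jan 2018).
So Ferreira takes precedence.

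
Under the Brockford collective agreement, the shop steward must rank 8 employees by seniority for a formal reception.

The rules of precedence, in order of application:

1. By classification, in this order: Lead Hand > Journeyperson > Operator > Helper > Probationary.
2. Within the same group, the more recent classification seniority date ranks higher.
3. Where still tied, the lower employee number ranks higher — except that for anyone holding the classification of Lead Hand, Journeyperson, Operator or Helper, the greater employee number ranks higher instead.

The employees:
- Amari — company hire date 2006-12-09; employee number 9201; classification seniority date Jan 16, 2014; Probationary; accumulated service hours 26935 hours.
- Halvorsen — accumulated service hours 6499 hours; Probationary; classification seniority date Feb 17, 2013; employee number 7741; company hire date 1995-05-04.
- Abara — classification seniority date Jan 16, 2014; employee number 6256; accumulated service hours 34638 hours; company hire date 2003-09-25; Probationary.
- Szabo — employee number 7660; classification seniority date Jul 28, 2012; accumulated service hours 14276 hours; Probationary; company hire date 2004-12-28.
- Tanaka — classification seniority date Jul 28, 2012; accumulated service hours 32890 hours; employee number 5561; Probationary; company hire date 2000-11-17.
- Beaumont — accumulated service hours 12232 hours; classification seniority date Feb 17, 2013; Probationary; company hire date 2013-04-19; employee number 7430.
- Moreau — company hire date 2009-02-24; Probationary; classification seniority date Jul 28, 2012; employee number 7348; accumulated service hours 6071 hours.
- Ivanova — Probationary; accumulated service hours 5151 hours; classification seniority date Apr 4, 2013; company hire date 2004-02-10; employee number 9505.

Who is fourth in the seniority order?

Beaumont

By classification: Abara, Amari, Ivanova, Beaumont, Halvorsen, Tanaka, Moreau and Szabo (Probationary).
Among Abara, Amari, Ivanova, Beaumont, Halvorsen, Tanaka, Moreau and Szabo, by classification seniority date (later first): Abara and Amari (Jan 16, 2014) before Ivanova (Apr 4, 2013) before Beaumont and Halvorsen (Feb 17, 2013) before Tanaka, Moreau and Szabo (Jul 28, 2012).
Among Abara and Amari, by employee number (lower first): Abara (6256) before Amari (9201).
Among Beaumont and Halvorsen, by employee number (lower first): Beaumont (7430) before Halvorsen (7741).
Among Tanaka, Moreau and Szabo, by employee number (lower first): Tanaka (5561) before Moreau (7348) before Szabo (7660).
Order: Abara, Amari, Ivanova, Beaumont, Halvorsen, Tanaka, Moreau, Szabo.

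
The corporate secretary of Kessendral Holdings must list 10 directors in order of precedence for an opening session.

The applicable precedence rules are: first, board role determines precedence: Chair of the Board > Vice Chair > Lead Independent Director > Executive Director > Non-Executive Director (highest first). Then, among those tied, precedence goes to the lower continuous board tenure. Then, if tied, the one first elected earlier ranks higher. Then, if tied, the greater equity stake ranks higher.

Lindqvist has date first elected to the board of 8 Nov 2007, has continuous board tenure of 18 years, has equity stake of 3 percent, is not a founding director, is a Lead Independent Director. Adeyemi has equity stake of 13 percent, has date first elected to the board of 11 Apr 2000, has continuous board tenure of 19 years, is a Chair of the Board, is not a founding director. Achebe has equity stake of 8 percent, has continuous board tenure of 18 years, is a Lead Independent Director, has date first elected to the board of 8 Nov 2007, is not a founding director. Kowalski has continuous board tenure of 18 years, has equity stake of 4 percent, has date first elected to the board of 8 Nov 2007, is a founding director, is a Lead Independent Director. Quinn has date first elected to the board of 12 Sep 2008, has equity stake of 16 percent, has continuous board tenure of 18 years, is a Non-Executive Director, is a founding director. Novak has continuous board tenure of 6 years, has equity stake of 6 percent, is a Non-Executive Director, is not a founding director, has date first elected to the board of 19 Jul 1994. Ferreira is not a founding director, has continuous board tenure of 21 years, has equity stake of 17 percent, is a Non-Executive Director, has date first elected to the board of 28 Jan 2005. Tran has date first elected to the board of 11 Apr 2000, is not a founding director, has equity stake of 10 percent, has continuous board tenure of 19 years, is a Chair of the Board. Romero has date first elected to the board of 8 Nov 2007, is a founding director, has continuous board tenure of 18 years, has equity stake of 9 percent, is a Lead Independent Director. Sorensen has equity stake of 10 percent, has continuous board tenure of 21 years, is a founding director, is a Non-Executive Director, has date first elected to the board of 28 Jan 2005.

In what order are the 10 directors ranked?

Adeyemi, Tran, Romero, Achebe, Kowalski, Lindqvist, Novak, Quinn, Ferreira, Sorensen

By board role: Adeyemi and Tran (Chair of the Board); then Romero, Achebe, Kowalski and Lindqvist (Lead Independent Director); then Novak, Quinn, Ferreira and Sorensen (Non-Executive Director).
Adeyemi and Tran both have continuous board tenure 19 years, so the next rule applies.
Adeyemi and Tran both have date first elected to the board 11 Apr 2000, so the next rule applies.
Among Adeyemi and Tran, by equity stake (higher first): Adeyemi (13 percent) before Tran (10 percent).
Romero, Achebe, Kowalski and Lindqvist all have continuous board tenure 18 years, so the next rule applies.
Romero, Achebe, Kowalski and Lindqvist all have date first elected to the board 8 Nov 2007, so the next rule applies.
Among Romero, Achebe, Kowalski and Lindqvist, by equity stake (higher first): Romero (9 percent) before Achebe (8 percent) before Kowalski (4 percent) before Lindqvist (3 percent).
Among Novak, Quinn, Ferreira and Sorensen, by continuous board tenure (lower first): Novak (6 years) before Quinn (18 years) before Ferreira and Sorensen (21 years).
Ferreira and Sorensen both have date first elected to the board 28 Jan 2005, so the next rule applies.
Among Ferreira and Sorensen, by equity stake (higher first): Ferreira (17 percent) before Sorensen (10 percent).
Full order: Adeyemi, Tran, Romero, Achebe, Kowalski, Lindqvist, Novak, Quinn, Ferreira, Sorensen.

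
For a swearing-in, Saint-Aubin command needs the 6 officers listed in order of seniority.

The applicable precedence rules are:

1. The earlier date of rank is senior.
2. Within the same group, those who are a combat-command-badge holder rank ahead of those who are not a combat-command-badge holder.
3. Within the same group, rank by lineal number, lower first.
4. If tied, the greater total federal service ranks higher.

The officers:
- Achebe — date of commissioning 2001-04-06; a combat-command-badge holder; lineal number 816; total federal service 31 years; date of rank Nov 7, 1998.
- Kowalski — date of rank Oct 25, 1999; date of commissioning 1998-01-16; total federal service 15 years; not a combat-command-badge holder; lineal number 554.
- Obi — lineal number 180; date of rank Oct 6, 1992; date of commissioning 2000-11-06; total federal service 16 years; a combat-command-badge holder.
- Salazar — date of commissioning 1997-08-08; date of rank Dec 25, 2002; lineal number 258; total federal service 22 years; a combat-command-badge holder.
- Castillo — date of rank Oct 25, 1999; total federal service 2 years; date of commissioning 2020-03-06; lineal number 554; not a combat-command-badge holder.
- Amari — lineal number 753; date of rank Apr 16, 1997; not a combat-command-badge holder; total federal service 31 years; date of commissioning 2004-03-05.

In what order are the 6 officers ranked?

Obi, Amari, Achebe, Kowalski, Castillo, Salazar

By date of rank (earlier first): Obi (Oct 6, 1992); then Amari (Apr 16, 1997); then Achebe (Nov 7, 1998); then Kowalski and Castillo (both Oct 25, 1999); then Salazar (Dec 25, 2002).
Kowalski and Castillo are each not a combat-command-badge holder, so the next rule applies.
Kowalski and Castillo both have lineal number 554, so the next rule applies.
Among Kowalski and Castillo, by total federal service (higher first): Kowalski (15 years) before Castillo (2 years).
Full order: Obi, Amari, Achebe, Kowalski, Castillo, Salazar.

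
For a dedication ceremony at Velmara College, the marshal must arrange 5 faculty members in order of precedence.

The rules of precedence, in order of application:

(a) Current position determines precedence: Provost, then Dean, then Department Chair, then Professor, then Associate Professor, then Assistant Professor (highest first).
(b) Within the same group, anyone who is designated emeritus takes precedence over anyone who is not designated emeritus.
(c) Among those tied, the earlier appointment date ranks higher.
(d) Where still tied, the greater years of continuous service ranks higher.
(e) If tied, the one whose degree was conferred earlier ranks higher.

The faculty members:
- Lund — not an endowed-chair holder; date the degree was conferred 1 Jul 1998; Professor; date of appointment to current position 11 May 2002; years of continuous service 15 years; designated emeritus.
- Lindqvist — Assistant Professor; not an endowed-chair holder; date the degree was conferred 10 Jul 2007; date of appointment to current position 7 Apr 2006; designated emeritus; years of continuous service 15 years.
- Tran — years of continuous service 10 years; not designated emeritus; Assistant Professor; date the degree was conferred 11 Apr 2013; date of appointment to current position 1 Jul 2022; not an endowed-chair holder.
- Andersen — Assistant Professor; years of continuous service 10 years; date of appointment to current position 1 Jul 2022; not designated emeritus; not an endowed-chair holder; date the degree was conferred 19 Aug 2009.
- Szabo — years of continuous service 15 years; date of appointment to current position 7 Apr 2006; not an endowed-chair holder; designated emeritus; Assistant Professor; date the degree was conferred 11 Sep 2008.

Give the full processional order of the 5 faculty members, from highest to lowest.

Lund, Lindqvist, Szabo, Andersen, Tran

By current position: Lund (Professor); then Lindqvist, Szabo, Andersen and Tran (Assistant Professor).
Among Lindqvist, Szabo, Andersen and Tran, designated emeritus before not designated emeritus: Lindqvist and Szabo (designated emeritus) before Andersen and Tran (not designated emeritus).
Lindqvist and Szabo both have date of appointment to current position 7 Apr 2006, so the next rule applies.
Lindqvist and Szabo both have years of continuous service 15 years, so the next rule applies.
Among Lindqvist and Szabo, by date the degree was conferred (earlier first): Lindqvist (10 Jul 2007) before Szabo (11 Sep 2008).
Andersen and Tran both have date of appointment to current position 1 Jul 2022, so the next rule applies.
Andersen and Tran both have years of continuous service 10 years, so the next rule applies.
Among Andersen and Tran, by date the degree was conferred (earlier first): Andersen (19 Aug 2009) before Tran (11 Apr 2013).
Full order: Lund, Lindqvist, Szabo, Andersen, Tran.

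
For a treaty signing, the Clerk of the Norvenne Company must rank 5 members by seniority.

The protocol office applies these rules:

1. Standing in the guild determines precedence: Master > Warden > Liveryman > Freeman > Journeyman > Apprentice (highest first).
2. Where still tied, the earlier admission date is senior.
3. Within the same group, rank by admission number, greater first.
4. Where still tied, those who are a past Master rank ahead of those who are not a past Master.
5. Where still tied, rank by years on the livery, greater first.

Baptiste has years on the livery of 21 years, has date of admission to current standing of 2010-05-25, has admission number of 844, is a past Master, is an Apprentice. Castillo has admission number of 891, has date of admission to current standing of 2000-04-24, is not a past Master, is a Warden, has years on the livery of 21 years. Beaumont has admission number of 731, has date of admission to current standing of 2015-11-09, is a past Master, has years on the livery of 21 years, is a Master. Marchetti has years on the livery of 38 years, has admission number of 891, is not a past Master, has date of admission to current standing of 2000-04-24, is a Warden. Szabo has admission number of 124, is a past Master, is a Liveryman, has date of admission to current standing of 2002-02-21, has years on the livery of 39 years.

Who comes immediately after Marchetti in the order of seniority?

By standing in the guild: Beaumont (Master); then Marchetti and Castillo (Warden); then Szabo (Liveryman); then Baptiste (Apprentice).
Marchetti and Castillo both have date of admission to current standing 2000-04-24, so the next rule applies.
Marchetti and Castillo both have admission number 891, so the next rule applies.
Marchetti and Castillo are each not a past Master, so the next rule applies.
Among Marchetti and Castillo, by years on the livery (higher first): Marchetti (38 years) before Castillo (21 years).
Order: Beaumont, Marchetti, Castillo, Szabo, Baptiste.

Castillo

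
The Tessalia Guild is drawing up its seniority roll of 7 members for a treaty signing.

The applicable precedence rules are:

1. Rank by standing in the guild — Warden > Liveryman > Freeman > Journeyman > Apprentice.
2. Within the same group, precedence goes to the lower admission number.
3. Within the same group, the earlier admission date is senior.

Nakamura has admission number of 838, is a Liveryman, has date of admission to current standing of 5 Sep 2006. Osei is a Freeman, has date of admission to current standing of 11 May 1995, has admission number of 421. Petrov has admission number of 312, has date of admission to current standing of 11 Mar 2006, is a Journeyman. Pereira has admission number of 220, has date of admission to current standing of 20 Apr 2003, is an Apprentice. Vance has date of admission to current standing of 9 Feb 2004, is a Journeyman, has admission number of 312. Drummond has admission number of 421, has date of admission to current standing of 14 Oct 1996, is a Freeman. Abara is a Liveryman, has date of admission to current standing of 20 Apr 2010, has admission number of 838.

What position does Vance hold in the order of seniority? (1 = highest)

By standing in the guild: Nakamura and Abara (Liveryman); then Osei and Drummond (Freeman); then Vance and Petrov (Journeyman); then Pereira (Apprentice).
Nakamura and Abara both have admission number 838, so the next rule applies.
Among Nakamura and Abara, by date of admission to current standing (earlier first): Nakamura (5 Sep 2006) before Abara (20 Apr 2010).
Osei and Drummond both have admission number 421, so the next rule applies.
Among Osei and Drummond, by date of admission to current standing (earlier first): Osei (11 May 1995) before Drummond (14 Oct 1996).
Vance and Petrov both have admission number 312, so the next rule applies.
Among Vance and Petrov, by date of admission to current standing (earlier first): Vance (9 Feb 2004) before Petrov (11 Mar 2006).
Order: Nakamura, Abara, Osei, Drummond, Vance, Petrov, Pereira. So position 5.

5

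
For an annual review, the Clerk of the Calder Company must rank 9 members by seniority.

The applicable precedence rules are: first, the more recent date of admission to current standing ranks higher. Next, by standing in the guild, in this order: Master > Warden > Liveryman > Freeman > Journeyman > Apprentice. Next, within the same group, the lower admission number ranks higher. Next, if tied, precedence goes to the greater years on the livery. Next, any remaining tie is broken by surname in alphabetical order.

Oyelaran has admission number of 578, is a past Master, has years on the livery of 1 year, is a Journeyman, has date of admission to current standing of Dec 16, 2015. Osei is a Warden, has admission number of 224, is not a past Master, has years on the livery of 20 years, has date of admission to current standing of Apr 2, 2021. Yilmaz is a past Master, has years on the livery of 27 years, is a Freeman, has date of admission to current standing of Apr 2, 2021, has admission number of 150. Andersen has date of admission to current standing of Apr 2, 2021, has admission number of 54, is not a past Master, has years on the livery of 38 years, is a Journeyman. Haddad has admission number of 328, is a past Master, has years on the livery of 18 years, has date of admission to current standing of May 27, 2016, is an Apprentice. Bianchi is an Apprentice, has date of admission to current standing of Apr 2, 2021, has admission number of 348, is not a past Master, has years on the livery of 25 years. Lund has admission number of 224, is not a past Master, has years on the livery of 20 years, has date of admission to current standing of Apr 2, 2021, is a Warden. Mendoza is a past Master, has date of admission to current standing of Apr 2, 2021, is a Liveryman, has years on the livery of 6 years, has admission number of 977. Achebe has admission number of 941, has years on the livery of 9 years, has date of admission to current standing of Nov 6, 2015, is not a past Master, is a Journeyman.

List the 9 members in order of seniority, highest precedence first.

By date of admission to current standing (later first): Lund, Osei, Mendoza, Yilmaz, Andersen and Bianchi (each Apr 2, 2021); then Haddad (May 27, 2016); then Oyelaran (Dec 16, 2015); then Achebe (Nov 6, 2015).
Among Lund, Osei, Mendoza, Yilmaz, Andersen and Bianchi, by standing in the guild: Lund and Osei (Warden) before Mendoza (Liveryman) before Yilmaz (Freeman) before Andersen (Journeyman) before Bianchi (Apprentice).
Lund and Osei both have admission number 224, so the next rule applies.
Lund and Osei both have years on the livery 20 years, so the next rule applies.
Among Lund and Osei, alphabetically by surname: Lund before Osei.
Full order: Lund, Osei, Mendoza, Yilmaz, Andersen, Bianchi, Haddad, Oyelaran, Achebe.

Lund, Osei, Mendoza, Yilmaz, Andersen, Bianchi, Haddad, Oyelaran, Achebe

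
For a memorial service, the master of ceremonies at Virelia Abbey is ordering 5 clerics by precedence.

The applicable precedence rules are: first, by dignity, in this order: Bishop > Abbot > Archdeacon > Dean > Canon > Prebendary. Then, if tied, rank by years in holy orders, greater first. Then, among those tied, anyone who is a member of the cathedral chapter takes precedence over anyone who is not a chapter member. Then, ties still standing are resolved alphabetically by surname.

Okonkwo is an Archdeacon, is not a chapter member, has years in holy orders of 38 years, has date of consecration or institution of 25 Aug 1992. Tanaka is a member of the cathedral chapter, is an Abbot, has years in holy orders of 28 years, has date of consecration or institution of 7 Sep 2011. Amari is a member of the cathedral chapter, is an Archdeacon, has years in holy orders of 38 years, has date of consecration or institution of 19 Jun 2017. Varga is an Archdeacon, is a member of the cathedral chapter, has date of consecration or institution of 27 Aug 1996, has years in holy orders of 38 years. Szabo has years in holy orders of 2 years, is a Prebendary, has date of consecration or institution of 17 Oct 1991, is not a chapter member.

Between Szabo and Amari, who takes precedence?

By dignity: Tanaka (Abbot); then Amari, Varga and Okonkwo (Archdeacon); then Szabo (Prebendary).
Amari, Varga and Okonkwo all have years in holy orders 38 years, so the next rule applies.
Among Amari, Varga and Okonkwo, a member of the cathedral chapter before not a chapter member: Amari and Varga (a member of the cathedral chapter) before Okonkwo (not a chapter member).
Among Amari and Varga, alphabetically by surname: Amari before Varga.
So Amari takes precedence.

Amari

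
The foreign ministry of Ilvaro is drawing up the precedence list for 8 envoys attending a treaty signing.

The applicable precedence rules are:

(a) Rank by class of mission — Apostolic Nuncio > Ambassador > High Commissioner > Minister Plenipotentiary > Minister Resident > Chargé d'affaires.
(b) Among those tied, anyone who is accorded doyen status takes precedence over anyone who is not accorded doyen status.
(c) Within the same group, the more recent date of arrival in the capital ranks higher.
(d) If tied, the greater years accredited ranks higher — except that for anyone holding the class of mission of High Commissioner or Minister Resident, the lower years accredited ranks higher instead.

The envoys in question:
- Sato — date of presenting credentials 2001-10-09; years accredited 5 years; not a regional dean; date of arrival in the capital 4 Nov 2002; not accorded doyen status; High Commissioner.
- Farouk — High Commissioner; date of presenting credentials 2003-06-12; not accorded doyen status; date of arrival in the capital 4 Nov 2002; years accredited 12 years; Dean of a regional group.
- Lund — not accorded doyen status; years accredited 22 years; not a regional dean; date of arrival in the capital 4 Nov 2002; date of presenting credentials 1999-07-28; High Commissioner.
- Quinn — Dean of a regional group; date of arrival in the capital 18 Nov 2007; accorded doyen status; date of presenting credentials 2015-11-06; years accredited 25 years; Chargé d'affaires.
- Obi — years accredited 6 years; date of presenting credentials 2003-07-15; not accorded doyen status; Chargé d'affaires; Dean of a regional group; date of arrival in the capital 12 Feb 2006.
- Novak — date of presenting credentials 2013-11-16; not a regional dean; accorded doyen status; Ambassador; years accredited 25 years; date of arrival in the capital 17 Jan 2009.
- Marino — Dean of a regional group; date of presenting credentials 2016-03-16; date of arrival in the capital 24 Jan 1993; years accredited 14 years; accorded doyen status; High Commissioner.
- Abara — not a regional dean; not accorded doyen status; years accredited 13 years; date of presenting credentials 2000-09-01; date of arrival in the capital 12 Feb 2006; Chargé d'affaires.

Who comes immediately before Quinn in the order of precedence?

Lund

By class of mission: Novak (Ambassador); then Marino, Sato, Farouk and Lund (High Commissioner); then Quinn, Abara and Obi (Chargé d'affaires).
Among Marino, Sato, Farouk and Lund, accorded doyen status before not accorded doyen status: Marino (accorded doyen status) before Sato, Farouk and Lund (not accorded doyen status).
Sato, Farouk and Lund all have date of arrival in the capital 4 Nov 2002, so the next rule applies.
Among Sato, Farouk and Lund, by years accredited (lower first) (reversed rule for this group): Sato (5 years) before Farouk (12 years) before Lund (22 years).
Among Quinn, Abara and Obi, accorded doyen status before not accorded doyen status: Quinn (accorded doyen status) before Abara and Obi (not accorded doyen status).
Abara and Obi both have date of arrival in the capital 12 Feb 2006, so the next rule applies.
Among Abara and Obi, by years accredited (higher first): Abara (13 years) before Obi (6 years).
Order: Novak, Marino, Sato, Farouk, Lund, Quinn, Abara, Obi.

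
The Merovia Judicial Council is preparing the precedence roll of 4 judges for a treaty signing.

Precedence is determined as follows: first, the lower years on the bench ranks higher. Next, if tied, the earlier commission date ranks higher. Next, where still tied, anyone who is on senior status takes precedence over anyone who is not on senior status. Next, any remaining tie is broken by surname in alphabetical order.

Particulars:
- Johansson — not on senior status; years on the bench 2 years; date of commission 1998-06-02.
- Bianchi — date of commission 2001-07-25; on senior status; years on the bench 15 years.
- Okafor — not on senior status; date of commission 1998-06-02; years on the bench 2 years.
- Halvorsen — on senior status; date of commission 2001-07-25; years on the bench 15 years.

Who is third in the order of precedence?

Bianchi

By years on the bench (lower first): Johansson and Okafor (both 2 years); then Bianchi and Halvorsen (both 15 years).
Johansson and Okafor both have date of commission 1998-06-02, so the next rule applies.
Johansson and Okafor are each not on senior status, so the next rule applies.
Among Johansson and Okafor, alphabetically by surname: Johansson before Okafor.
Bianchi and Halvorsen both have date of commission 2001-07-25, so the next rule applies.
Bianchi and Halvorsen are each on senior status, so the next rule applies.
Among Bianchi and Halvorsen, alphabetically by surname: Bianchi before Halvorsen.
Order: Johansson, Okafor, Bianchi, Halvorsen.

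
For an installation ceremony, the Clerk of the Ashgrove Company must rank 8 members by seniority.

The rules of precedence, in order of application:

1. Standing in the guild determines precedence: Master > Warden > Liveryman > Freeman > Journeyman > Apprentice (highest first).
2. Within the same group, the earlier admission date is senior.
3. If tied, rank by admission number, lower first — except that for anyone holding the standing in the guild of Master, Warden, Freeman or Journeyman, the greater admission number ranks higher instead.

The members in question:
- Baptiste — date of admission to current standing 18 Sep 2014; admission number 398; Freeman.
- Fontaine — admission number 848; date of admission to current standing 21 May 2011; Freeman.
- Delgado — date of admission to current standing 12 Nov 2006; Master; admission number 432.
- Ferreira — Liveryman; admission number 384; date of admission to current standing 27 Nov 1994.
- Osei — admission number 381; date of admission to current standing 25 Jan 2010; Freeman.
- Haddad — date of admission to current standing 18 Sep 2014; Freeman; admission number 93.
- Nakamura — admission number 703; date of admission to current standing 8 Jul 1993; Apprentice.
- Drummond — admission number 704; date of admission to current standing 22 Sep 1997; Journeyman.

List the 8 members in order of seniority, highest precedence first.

By standing in the guild: Delgado (Master); then Ferreira (Liveryman); then Osei, Fontaine, Baptiste and Haddad (Freeman); then Drummond (Journeyman); then Nakamura (Apprentice).
Among Osei, Fontaine, Baptiste and Haddad, by date of admission to current standing (earlier first): Osei (25 Jan 2010) before Fontaine (21 May 2011) before Baptiste and Haddad (18 Sep 2014).
Among Baptiste and Haddad, by admission number (higher first) (reversed rule for this group): Baptiste (398) before Haddad (93).
Full order: Delgado, Ferreira, Osei, Fontaine, Baptiste, Haddad, Drummond, Nakamura.

Delgado, Ferreira, Osei, Fontaine, Baptiste, Haddad, Drummond, Nakamura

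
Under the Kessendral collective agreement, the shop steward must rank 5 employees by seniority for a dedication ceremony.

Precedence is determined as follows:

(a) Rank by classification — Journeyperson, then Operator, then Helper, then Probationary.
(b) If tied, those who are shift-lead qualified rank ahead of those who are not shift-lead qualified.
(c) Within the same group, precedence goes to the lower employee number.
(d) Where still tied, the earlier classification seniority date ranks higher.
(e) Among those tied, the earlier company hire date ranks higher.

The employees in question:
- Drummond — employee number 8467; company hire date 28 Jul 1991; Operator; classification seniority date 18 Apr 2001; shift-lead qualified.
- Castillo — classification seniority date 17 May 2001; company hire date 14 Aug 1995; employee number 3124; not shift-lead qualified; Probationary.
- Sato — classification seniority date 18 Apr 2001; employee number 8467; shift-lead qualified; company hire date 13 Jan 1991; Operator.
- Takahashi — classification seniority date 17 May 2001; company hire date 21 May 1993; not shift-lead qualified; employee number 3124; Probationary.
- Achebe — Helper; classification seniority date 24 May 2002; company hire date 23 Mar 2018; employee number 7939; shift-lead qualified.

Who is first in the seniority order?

By classification: Sato and Drummond (Operator); then Achebe (Helper); then Takahashi and Castillo (Probationary).
Sato and Drummond are each shift-lead qualified, so the next rule applies.
Sato and Drummond both have employee number 8467, so the next rule applies.
Sato and Drummond both have classification seniority date 18 Apr 2001, so the next rule applies.
Among Sato and Drummond, by company hire date (earlier first): Sato (13 Jan 1991) before Drummond (28 Jul 1991).
Takahashi and Castillo are each not shift-lead qualified, so the next rule applies.
Takahashi and Castillo both have employee number 3124, so the next rule applies.
Takahashi and Castillo both have classification seniority date 17 May 2001, so the next rule applies.
Among Takahashi and Castillo, by company hire date (earlier first): Takahashi (21 May 1993) before Castillo (14 Aug 1995).
Order: Sato, Drummond, Achebe, Takahashi, Castillo.

Sato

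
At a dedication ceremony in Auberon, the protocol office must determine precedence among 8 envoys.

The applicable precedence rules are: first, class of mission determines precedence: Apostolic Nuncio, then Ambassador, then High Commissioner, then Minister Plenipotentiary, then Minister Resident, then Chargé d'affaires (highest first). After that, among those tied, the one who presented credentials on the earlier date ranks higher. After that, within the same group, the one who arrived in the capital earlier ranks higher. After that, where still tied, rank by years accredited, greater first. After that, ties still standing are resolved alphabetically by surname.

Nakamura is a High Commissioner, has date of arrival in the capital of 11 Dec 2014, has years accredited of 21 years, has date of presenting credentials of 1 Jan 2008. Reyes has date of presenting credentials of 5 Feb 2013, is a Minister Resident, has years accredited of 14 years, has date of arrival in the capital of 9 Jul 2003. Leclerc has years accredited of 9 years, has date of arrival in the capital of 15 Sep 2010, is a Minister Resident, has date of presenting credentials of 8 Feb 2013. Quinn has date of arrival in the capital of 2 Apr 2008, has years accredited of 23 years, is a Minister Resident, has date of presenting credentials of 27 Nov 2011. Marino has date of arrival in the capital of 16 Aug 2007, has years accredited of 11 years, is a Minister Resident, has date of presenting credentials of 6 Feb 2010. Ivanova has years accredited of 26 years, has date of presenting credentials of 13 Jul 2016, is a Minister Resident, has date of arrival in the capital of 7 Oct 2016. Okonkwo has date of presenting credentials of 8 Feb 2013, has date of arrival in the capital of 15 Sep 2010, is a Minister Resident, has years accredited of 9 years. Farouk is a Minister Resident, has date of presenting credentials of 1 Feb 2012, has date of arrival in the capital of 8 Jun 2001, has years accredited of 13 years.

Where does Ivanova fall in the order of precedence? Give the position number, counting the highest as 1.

8

By class of mission: Nakamura (High Commissioner); then Marino, Quinn, Farouk, Reyes, Leclerc, Okonkwo and Ivanova (Minister Resident).
Among Marino, Quinn, Farouk, Reyes, Leclerc, Okonkwo and Ivanova, by date of presenting credentials (earlier first): Marino (6 Feb 2010) before Quinn (27 Nov 2011) before Farouk (1 Feb 2012) before Reyes (5 Feb 2013) before Leclerc and Okonkwo (8 Feb 2013) before Ivanova (13 Jul 2016).
Leclerc and Okonkwo both have date of arrival in the capital 15 Sep 2010, so the next rule applies.
Leclerc and Okonkwo both have years accredited 9 years, so the next rule applies.
Among Leclerc and Okonkwo, alphabetically by surname: Leclerc before Okonkwo.
Order: Nakamura, Marino, Quinn, Farouk, Reyes, Leclerc, Okonkwo, Ivanova. So position 8.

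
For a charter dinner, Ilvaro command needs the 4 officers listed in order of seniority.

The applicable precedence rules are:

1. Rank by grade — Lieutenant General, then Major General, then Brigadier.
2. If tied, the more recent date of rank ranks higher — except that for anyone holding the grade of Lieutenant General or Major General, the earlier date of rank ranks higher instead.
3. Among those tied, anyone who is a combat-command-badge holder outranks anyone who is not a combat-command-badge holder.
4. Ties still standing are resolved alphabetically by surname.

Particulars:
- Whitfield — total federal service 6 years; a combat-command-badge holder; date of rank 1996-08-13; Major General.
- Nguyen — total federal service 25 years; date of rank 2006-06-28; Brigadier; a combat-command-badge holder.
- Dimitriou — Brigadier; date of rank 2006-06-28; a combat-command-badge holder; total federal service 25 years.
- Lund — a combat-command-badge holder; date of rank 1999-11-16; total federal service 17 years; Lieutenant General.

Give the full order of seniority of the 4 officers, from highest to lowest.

By grade: Lund (Lieutenant General); then Whitfield (Major General); then Dimitriou and Nguyen (Brigadier).
Dimitriou and Nguyen both have date of rank 2006-06-28, so the next rule applies.
Dimitriou and Nguyen are each a combat-command-badge holder, so the next rule applies.
Among Dimitriou and Nguyen, alphabetically by surname: Dimitriou before Nguyen.
Full order: Lund, Whitfield, Dimitriou, Nguyen.

Lund, Whitfield, Dimitriou, Nguyen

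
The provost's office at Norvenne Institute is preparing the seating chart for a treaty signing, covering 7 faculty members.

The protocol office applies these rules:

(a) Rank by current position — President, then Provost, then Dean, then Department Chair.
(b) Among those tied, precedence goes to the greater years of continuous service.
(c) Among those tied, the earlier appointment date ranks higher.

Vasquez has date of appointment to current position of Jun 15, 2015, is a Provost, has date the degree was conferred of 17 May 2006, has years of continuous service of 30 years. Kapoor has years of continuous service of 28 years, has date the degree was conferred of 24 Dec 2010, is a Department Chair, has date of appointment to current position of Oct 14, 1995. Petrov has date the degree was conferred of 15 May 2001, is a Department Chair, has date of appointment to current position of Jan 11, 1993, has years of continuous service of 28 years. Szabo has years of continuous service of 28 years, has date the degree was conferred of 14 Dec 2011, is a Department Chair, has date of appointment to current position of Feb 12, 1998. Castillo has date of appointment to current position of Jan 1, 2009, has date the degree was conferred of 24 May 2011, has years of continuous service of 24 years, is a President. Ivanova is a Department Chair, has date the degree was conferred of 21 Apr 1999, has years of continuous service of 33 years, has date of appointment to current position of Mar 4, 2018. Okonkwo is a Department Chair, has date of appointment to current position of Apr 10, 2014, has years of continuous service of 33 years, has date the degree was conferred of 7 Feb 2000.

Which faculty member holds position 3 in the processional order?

Okonkwo

By current position: Castillo (President); then Vasquez (Provost); then Okonkwo, Ivanova, Petrov, Kapoor and Szabo (Department Chair).
Among Okonkwo, Ivanova, Petrov, Kapoor and Szabo, by years of continuous service (higher first): Okonkwo and Ivanova (33 years) before Petrov, Kapoor and Szabo (28 years).
Among Okonkwo and Ivanova, by date of appointment to current position (earlier first): Okonkwo (Apr 10, 2014) before Ivanova (Mar 4, 2018).
Among Petrov, Kapoor and Szabo, by date of appointment to current position (earlier first): Petrov (Jan 11, 1993) before Kapoor (Oct 14, 1995) before Szabo (Feb 12, 1998).
Order: Castillo, Vasquez, Okonkwo, Ivanova, Petrov, Kapoor, Szabo.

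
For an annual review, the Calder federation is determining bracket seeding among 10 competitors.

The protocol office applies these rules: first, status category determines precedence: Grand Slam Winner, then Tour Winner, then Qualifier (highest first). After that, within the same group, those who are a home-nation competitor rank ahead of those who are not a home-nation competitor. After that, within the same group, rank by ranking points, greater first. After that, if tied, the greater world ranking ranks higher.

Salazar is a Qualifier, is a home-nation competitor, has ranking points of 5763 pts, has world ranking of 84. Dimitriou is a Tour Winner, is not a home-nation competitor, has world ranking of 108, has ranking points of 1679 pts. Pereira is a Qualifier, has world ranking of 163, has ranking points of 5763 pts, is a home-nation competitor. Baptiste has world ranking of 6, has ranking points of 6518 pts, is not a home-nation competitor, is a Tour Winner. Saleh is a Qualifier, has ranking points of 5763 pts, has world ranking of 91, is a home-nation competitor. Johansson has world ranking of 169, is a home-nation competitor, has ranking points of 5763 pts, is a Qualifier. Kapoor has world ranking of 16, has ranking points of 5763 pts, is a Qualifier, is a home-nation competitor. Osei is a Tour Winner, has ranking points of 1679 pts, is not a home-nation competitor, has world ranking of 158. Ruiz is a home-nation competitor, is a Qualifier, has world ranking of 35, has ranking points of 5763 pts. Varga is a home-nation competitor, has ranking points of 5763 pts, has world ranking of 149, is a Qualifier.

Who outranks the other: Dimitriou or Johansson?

By status category: Baptiste, Osei and Dimitriou (Tour Winner); then Johansson, Pereira, Varga, Saleh, Salazar, Ruiz and Kapoor (Qualifier).
Baptiste, Osei and Dimitriou are each not a home-nation competitor, so the next rule applies.
Among Baptiste, Osei and Dimitriou, by ranking points (higher first): Baptiste (6518 pts) before Osei and Dimitriou (1679 pts).
Among Osei and Dimitriou, by world ranking (higher first): Osei (158) before Dimitriou (108).
Johansson, Pereira, Varga, Saleh, Salazar, Ruiz and Kapoor are each a home-nation competitor, so the next rule applies.
Johansson, Pereira, Varga, Saleh, Salazar, Ruiz and Kapoor all have ranking points 5763 pts, so the next rule applies.
Among Johansson, Pereira, Varga, Saleh, Salazar, Ruiz and Kapoor, by world ranking (higher first): Johansson (169) before Pereira (163) before Varga (149) before Saleh (91) before Salazar (84) before Ruiz (35) before Kapoor (16).
So Dimitriou takes precedence.

Dimitriou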